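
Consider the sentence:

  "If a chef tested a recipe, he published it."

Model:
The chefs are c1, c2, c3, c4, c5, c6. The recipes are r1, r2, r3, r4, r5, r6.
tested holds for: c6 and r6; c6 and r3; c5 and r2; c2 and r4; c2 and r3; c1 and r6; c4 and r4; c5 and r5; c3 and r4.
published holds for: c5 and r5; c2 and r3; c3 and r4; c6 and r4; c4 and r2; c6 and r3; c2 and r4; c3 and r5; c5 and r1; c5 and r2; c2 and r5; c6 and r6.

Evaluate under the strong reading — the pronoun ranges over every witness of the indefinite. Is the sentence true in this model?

False

"it" takes "a recipe" as antecedent — a donkey pronoun bound across the clause boundary.
Strong reading: for every (c,r) with tested(c,r), published(c,r).
Restrictor pairs: (c1,r6) ✗  (c2,r3) ✓  (c2,r4) ✓  (c3,r4) ✓  (c4,r4) ✗  (c5,r2) ✓  (c5,r5) ✓  (c6,r3) ✓  (c6,r6) ✓
Counterexample: (c1,r6) is in tested but fails the scope.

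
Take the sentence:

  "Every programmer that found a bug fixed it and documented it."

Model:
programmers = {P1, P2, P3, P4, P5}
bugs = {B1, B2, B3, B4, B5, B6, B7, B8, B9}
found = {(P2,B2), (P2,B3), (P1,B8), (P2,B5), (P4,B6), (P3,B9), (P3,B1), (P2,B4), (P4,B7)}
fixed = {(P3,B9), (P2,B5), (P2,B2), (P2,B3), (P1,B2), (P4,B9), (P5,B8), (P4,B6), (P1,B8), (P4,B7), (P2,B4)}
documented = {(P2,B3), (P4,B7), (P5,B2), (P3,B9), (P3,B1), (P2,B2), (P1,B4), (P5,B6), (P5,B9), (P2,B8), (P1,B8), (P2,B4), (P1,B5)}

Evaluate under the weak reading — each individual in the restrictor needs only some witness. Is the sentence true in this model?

True

"it" takes "a bug" as antecedent — a donkey pronoun bound across the clause boundary.
Weak reading: every programmer p with some found-bug has at least one found-bug b such that fixed(p,b) ∧ documented(p,b).
Per programmer: P1:✓  P2:✓  P3:✓  P4:✓
Every programmer in the restrictor has a witness.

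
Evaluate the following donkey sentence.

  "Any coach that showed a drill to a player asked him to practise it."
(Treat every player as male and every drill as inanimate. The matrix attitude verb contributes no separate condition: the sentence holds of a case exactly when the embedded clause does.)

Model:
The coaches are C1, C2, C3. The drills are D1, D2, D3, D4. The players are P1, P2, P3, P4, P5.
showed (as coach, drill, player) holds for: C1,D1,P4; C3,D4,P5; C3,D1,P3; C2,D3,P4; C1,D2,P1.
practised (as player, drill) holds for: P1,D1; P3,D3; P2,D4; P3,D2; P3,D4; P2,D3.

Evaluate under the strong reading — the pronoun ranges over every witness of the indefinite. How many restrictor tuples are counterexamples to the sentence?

5

"him" takes "a player" as antecedent and "it" takes "a drill"; both are donkey pronouns co-varying with the restrictor.
Strong reading: for every (c,d,p) with showed(c,d,p), practised(p,d).
Restrictor triples: (C1,D1,P4)→practised(P4,D1) ✗  (C1,D2,P1)→practised(P1,D2) ✗  (C2,D3,P4)→practised(P4,D3) ✗  (C3,D1,P3)→practised(P3,D1) ✗  (C3,D4,P5)→practised(P5,D4) ✗
Counterexamples (restrictor triples failing the scope): 5.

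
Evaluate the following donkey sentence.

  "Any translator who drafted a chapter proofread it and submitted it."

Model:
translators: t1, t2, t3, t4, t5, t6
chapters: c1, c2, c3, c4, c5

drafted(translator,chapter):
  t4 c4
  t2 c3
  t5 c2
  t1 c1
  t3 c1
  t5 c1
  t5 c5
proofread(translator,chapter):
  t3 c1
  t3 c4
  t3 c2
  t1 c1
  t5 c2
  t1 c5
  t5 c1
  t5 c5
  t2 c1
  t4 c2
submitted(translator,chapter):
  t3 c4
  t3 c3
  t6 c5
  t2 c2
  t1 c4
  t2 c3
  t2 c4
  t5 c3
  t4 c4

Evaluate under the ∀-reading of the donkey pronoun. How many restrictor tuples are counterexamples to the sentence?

7

"it" takes "a chapter" as antecedent — a donkey pronoun bound across the clause boundary.
Strong reading: for every (t,c) with drafted(t,c), proofread(t,c) ∧ submitted(t,c).
Restrictor pairs: (t1,c1) ✗  (t2,c3) ✗  (t3,c1) ✗  (t4,c4) ✗  (t5,c1) ✗  (t5,c2) ✗  (t5,c5) ✗
Counterexamples (restrictor pairs failing the scope): 7.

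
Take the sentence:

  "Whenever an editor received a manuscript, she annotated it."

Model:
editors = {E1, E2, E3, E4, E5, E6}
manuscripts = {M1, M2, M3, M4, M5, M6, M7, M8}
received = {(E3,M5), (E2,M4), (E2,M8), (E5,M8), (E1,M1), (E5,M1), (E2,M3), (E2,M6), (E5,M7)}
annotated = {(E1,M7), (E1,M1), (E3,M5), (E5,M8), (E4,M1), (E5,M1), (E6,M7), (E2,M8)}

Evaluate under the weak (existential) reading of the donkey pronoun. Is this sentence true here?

"it" takes "a manuscript" as antecedent — a donkey pronoun bound across the clause boundary.
Weak reading: every editor e with some received-manuscript has at least one received-manuscript m such that annotated(e,m).
Per editor: E1:✓  E2:✓  E3:✓  E5:✓
Every editor in the restrictor has a witness.

True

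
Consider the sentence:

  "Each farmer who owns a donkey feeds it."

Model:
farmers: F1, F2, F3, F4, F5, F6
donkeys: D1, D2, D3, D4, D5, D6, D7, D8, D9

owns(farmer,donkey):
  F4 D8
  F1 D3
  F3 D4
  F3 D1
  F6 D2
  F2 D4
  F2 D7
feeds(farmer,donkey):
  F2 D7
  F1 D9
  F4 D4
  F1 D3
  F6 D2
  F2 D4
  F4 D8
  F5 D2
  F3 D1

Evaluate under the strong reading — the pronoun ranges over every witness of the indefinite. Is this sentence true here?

False

"it" takes "a donkey" as antecedent — a donkey pronoun bound across the clause boundary.
Strong reading: for every (f,d) with owns(f,d), feeds(f,d).
Restrictor pairs: (F1,D3) ✓  (F2,D4) ✓  (F2,D7) ✓  (F3,D1) ✓  (F3,D4) ✗  (F4,D8) ✓  (F6,D2) ✓
Counterexample: (F3,D4) is in owns but fails the scope.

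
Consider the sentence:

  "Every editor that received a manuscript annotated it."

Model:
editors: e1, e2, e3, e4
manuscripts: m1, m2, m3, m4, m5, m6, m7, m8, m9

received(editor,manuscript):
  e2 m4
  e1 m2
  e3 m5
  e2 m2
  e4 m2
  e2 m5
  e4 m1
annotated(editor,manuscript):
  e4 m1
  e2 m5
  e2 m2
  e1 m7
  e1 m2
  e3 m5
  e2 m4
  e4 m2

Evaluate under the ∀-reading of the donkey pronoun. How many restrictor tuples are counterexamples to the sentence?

0

"it" takes "a manuscript" as antecedent — a donkey pronoun bound across the clause boundary.
Strong reading: for every (e,m) with received(e,m), annotated(e,m).
Restrictor pairs: (e1,m2) ✓  (e2,m2) ✓  (e2,m4) ✓  (e2,m5) ✓  (e3,m5) ✓  (e4,m1) ✓  (e4,m2) ✓
Counterexamples (restrictor pairs failing the scope): 0.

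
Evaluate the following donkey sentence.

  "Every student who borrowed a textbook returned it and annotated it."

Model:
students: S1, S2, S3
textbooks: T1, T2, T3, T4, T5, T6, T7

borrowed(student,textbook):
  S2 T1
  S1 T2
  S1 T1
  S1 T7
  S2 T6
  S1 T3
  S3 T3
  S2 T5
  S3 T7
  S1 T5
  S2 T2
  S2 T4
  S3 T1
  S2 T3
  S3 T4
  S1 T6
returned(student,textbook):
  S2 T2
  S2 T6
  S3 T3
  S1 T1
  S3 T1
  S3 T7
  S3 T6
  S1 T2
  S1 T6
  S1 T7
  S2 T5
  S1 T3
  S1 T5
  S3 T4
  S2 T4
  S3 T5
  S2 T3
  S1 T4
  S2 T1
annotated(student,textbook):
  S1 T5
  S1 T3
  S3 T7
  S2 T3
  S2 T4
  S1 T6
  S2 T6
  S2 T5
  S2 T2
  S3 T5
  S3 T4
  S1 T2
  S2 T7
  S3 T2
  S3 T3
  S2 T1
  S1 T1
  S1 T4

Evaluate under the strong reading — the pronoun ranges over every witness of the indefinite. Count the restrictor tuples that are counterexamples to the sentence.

"it" takes "a textbook" as antecedent — a donkey pronoun bound across the clause boundary.
Strong reading: for every (s,t) with borrowed(s,t), returned(s,t) ∧ annotated(s,t).
Restrictor pairs: (S1,T1) ✓  (S1,T2) ✓  (S1,T3) ✓  (S1,T5) ✓  (S1,T6) ✓  (S1,T7) ✗  (S2,T1) ✓  (S2,T2) ✓  (S2,T3) ✓  (S2,T4) ✓  (S2,T5) ✓  (S2,T6) ✓  (S3,T1) ✗  (S3,T3) ✓  (S3,T4) ✓  (S3,T7) ✓
Counterexamples (restrictor pairs failing the scope): 2.

2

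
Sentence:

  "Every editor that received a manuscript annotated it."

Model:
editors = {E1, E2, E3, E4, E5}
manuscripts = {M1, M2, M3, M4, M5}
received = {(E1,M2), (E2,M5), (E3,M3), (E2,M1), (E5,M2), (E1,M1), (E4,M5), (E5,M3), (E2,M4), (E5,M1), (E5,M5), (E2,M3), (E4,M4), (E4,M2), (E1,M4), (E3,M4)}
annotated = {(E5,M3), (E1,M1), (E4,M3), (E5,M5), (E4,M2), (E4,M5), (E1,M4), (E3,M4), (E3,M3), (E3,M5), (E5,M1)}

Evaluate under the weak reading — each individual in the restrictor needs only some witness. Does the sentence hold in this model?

"it" takes "a manuscript" as antecedent — a donkey pronoun bound across the clause boundary.
Weak reading: every editor e with some received-manuscript has at least one received-manuscript m such that annotated(e,m).
Per editor: E1:✓  E2:✗  E3:✓  E4:✓  E5:✓
E2 has no witness among its received-manuscripts.

False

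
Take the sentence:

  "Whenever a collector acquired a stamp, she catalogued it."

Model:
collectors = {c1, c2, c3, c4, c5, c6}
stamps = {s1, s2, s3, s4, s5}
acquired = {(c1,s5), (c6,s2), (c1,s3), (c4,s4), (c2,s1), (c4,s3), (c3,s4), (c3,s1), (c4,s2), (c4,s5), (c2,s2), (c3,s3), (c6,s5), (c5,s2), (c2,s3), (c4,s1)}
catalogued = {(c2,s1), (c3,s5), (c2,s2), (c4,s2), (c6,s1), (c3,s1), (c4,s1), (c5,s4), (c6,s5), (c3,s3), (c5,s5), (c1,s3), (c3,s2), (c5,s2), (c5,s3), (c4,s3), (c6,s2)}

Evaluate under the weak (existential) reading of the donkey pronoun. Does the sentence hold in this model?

"it" takes "a stamp" as antecedent — a donkey pronoun bound across the clause boundary.
Weak reading: every collector c with some acquired-stamp has at least one acquired-stamp s such that catalogued(c,s).
Per collector: c1:✓  c2:✓  c3:✓  c4:✓  c5:✓  c6:✓
Every collector in the restrictor has a witness.

True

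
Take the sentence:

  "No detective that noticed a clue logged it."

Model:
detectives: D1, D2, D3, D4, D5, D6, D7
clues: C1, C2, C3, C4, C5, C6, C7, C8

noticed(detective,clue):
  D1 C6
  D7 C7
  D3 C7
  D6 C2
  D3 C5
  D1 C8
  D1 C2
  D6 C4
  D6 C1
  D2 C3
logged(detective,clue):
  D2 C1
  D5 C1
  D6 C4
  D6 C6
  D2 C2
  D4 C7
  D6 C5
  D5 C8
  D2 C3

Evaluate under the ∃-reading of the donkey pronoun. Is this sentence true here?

False

"it" takes "a clue" as antecedent — a donkey pronoun bound across the clause boundary.
Truth condition: for no (d,c) with noticed(d,c) does logged(d,c) hold.
Restrictor pairs — does the scope hold? (D1,C2):fails  (D1,C6):fails  (D1,C8):fails  (D2,C3):holds  (D3,C5):fails  (D3,C7):fails  (D6,C1):fails  (D6,C2):fails  (D6,C4):holds  (D7,C7):fails
Scope holds for 2 pair(s), so the sentence is false.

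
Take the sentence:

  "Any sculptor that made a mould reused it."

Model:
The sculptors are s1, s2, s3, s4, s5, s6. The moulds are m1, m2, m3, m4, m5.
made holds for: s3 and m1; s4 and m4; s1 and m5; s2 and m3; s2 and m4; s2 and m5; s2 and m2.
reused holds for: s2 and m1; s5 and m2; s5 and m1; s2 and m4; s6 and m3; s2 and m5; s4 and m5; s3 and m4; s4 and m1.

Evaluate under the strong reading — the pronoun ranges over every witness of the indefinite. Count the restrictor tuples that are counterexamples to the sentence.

"it" takes "a mould" as antecedent — a donkey pronoun bound across the clause boundary.
Strong reading: for every (s,m) with made(s,m), reused(s,m).
Restrictor pairs: (s1,m5) ✗  (s2,m2) ✗  (s2,m3) ✗  (s2,m4) ✓  (s2,m5) ✓  (s3,m1) ✗  (s4,m4) ✗
Counterexamples (restrictor pairs failing the scope): 5.

5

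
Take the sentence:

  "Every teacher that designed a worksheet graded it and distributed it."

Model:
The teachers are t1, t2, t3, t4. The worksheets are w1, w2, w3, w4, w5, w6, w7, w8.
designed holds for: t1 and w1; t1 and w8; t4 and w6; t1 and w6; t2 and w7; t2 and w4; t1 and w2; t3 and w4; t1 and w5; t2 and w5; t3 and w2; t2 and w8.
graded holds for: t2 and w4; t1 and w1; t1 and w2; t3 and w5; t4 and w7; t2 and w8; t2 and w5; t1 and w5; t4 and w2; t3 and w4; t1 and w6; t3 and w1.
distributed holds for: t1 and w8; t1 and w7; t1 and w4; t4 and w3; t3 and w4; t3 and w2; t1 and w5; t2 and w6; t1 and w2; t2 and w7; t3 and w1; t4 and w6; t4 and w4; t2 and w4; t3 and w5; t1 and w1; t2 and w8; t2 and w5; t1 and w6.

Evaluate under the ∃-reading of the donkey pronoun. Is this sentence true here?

"it" takes "a worksheet" as antecedent — a donkey pronoun bound across the clause boundary.
Weak reading: every teacher t with some designed-worksheet has at least one designed-worksheet w such that graded(t,w) ∧ distributed(t,w).
Per teacher: t1:✓  t2:✓  t3:✓  t4:✗
t4 has no witness among its designed-worksheets.

False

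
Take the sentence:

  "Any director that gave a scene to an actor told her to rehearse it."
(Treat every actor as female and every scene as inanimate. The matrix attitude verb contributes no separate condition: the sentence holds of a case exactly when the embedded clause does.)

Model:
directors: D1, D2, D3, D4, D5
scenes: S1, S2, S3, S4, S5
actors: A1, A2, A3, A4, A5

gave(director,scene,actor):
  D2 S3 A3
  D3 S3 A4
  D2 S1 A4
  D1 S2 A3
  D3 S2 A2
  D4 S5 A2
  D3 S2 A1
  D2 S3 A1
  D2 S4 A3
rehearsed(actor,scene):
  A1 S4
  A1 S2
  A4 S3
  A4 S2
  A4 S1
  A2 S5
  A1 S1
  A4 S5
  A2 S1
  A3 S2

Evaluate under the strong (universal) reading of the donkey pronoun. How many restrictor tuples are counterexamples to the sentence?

4

"her" takes "an actor" as antecedent and "it" takes "a scene"; both are donkey pronouns co-varying with the restrictor.
Strong reading: for every (d,s,a) with gave(d,s,a), rehearsed(a,s).
Restrictor triples: (D1,S2,A3)→rehearsed(A3,S2) ✓  (D2,S1,A4)→rehearsed(A4,S1) ✓  (D2,S3,A1)→rehearsed(A1,S3) ✗  (D2,S3,A3)→rehearsed(A3,S3) ✗  (D2,S4,A3)→rehearsed(A3,S4) ✗  (D3,S2,A1)→rehearsed(A1,S2) ✓  (D3,S2,A2)→rehearsed(A2,S2) ✗  (D3,S3,A4)→rehearsed(A4,S3) ✓  (D4,S5,A2)→rehearsed(A2,S5) ✓
Counterexamples (restrictor triples failing the scope): 4.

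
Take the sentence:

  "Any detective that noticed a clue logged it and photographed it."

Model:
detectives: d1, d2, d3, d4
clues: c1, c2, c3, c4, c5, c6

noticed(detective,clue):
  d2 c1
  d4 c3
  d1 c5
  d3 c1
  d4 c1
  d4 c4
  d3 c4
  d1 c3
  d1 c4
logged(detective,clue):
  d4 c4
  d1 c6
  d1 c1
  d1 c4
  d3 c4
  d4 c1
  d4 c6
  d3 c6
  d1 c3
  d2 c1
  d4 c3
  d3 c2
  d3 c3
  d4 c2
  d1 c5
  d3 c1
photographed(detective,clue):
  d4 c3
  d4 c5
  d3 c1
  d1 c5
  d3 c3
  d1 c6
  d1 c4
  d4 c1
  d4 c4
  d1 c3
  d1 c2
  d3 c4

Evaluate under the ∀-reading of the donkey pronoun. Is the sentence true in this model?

False

"it" takes "a clue" as antecedent — a donkey pronoun bound across the clause boundary.
Strong reading: for every (d,c) with noticed(d,c), logged(d,c) ∧ photographed(d,c).
Restrictor pairs: (d1,c3) ✓  (d1,c4) ✓  (d1,c5) ✓  (d2,c1) ✗  (d3,c1) ✓  (d3,c4) ✓  (d4,c1) ✓  (d4,c3) ✓  (d4,c4) ✓
Counterexample: (d2,c1) is in noticed but fails the scope.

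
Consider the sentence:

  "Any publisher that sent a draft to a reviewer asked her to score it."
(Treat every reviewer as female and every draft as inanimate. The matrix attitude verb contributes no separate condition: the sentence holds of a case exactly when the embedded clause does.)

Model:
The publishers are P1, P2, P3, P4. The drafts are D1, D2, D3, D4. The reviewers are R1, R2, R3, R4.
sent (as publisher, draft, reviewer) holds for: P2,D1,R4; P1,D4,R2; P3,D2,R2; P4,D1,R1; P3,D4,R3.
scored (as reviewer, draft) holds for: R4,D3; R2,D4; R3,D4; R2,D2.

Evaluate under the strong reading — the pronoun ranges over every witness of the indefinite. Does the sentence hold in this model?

"her" takes "a reviewer" as antecedent and "it" takes "a draft"; both are donkey pronouns co-varying with the restrictor.
Strong reading: for every (p,d,r) with sent(p,d,r), scored(r,d).
Restrictor triples: (P1,D4,R2)→scored(R2,D4) ✓  (P2,D1,R4)→scored(R4,D1) ✗  (P3,D2,R2)→scored(R2,D2) ✓  (P3,D4,R3)→scored(R3,D4) ✓  (P4,D1,R1)→scored(R1,D1) ✗
Counterexample: (P2,D1,R4) — scored(R4,D1) does not hold.

False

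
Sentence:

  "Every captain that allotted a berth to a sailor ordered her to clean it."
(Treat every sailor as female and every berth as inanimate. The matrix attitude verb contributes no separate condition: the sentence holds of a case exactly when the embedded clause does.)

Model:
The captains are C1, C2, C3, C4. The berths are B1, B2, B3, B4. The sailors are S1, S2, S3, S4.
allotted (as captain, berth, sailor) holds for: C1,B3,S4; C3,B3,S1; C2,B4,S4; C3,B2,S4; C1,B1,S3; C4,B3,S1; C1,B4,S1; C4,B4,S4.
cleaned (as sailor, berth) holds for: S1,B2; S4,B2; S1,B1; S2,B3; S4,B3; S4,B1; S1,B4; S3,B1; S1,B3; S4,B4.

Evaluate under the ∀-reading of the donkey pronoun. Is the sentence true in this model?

"her" takes "a sailor" as antecedent and "it" takes "a berth"; both are donkey pronouns co-varying with the restrictor.
Strong reading: for every (c,b,s) with allotted(c,b,s), cleaned(s,b).
Restrictor triples: (C1,B1,S3)→cleaned(S3,B1) ✓  (C1,B3,S4)→cleaned(S4,B3) ✓  (C1,B4,S1)→cleaned(S1,B4) ✓  (C2,B4,S4)→cleaned(S4,B4) ✓  (C3,B2,S4)→cleaned(S4,B2) ✓  (C3,B3,S1)→cleaned(S1,B3) ✓  (C4,B3,S1)→cleaned(S1,B3) ✓  (C4,B4,S4)→cleaned(S4,B4) ✓
Every restrictor triple satisfies the scope.

True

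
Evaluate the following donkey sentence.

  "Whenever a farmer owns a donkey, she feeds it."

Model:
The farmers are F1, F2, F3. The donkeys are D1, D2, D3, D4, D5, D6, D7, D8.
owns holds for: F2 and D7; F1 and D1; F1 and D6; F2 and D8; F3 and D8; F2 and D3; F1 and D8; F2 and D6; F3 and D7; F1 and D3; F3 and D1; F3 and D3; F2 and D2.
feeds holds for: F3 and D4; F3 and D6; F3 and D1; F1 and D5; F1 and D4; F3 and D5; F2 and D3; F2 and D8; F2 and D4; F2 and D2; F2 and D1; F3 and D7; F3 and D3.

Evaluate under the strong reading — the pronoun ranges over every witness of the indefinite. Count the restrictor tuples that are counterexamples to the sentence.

"it" takes "a donkey" as antecedent — a donkey pronoun bound across the clause boundary.
Strong reading: for every (f,d) with owns(f,d), feeds(f,d).
Restrictor pairs: (F1,D1) ✗  (F1,D3) ✗  (F1,D6) ✗  (F1,D8) ✗  (F2,D2) ✓  (F2,D3) ✓  (F2,D6) ✗  (F2,D7) ✗  (F2,D8) ✓  (F3,D1) ✓  (F3,D3) ✓  (F3,D7) ✓  (F3,D8) ✗
Counterexamples (restrictor pairs failing the scope): 7.

7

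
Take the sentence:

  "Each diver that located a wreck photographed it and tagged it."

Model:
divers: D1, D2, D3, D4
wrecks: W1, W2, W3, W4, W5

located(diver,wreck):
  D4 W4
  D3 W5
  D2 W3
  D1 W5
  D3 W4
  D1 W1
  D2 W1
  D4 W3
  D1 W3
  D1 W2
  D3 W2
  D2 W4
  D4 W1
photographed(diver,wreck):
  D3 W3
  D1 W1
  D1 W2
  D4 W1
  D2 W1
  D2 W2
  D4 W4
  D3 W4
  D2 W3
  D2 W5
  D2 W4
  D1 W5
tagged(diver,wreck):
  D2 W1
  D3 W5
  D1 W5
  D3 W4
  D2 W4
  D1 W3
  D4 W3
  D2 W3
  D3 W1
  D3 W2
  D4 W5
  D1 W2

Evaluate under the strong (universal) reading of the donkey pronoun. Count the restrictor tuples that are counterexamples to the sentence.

7

"it" takes "a wreck" as antecedent — a donkey pronoun bound across the clause boundary.
Strong reading: for every (d,w) with located(d,w), photographed(d,w) ∧ tagged(d,w).
Restrictor pairs: (D1,W1) ✗  (D1,W2) ✓  (D1,W3) ✗  (D1,W5) ✓  (D2,W1) ✓  (D2,W3) ✓  (D2,W4) ✓  (D3,W2) ✗  (D3,W4) ✓  (D3,W5) ✗  (D4,W1) ✗  (D4,W3) ✗  (D4,W4) ✗
Counterexamples (restrictor pairs failing the scope): 7.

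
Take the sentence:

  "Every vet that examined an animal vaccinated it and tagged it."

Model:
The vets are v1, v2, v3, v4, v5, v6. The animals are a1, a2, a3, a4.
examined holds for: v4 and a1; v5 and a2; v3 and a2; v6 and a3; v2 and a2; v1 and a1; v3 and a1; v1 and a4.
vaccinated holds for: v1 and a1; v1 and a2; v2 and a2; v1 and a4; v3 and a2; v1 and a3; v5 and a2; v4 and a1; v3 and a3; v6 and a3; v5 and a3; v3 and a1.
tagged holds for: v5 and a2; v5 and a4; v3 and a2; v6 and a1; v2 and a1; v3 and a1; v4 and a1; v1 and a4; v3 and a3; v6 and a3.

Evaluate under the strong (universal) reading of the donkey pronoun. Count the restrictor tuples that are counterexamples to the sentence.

"it" takes "an animal" as antecedent — a donkey pronoun bound across the clause boundary.
Strong reading: for every (v,a) with examined(v,a), vaccinated(v,a) ∧ tagged(v,a).
Restrictor pairs: (v1,a1) ✗  (v1,a4) ✓  (v2,a2) ✗  (v3,a1) ✓  (v3,a2) ✓  (v4,a1) ✓  (v5,a2) ✓  (v6,a3) ✓
Counterexamples (restrictor pairs failing the scope): 2.

2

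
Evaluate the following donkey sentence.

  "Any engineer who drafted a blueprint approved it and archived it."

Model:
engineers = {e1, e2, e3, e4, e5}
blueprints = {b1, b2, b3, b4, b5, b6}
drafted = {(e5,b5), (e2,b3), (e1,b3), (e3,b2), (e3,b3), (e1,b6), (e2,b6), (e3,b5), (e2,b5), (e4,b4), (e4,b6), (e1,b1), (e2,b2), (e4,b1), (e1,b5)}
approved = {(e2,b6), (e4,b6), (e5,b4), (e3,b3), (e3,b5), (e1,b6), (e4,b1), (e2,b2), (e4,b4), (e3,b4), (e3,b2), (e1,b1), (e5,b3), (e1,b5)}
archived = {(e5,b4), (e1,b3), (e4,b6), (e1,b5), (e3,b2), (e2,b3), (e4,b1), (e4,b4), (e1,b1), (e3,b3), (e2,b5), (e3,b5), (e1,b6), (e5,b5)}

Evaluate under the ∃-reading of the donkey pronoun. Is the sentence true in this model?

False

"it" takes "a blueprint" as antecedent — a donkey pronoun bound across the clause boundary.
Weak reading: every engineer e with some drafted-blueprint has at least one drafted-blueprint b such that approved(e,b) ∧ archived(e,b).
Per engineer: e1:✓  e2:✗  e3:✓  e4:✓  e5:✗
e2 has no witness among its drafted-blueprints.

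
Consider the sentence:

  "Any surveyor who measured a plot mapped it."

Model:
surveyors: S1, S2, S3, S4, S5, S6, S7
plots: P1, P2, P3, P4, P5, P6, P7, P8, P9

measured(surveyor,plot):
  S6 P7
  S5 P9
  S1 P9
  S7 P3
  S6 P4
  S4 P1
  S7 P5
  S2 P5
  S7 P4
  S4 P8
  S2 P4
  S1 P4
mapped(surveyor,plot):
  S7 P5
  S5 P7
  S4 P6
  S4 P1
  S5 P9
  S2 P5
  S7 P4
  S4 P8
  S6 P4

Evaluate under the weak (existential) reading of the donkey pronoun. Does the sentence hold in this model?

"it" takes "a plot" as antecedent — a donkey pronoun bound across the clause boundary.
Weak reading: every surveyor s with some measured-plot has at least one measured-plot p such that mapped(s,p).
Per surveyor: S1:✗  S2:✓  S4:✓  S5:✓  S6:✓  S7:✓
S1 has no witness among its measured-plots.

False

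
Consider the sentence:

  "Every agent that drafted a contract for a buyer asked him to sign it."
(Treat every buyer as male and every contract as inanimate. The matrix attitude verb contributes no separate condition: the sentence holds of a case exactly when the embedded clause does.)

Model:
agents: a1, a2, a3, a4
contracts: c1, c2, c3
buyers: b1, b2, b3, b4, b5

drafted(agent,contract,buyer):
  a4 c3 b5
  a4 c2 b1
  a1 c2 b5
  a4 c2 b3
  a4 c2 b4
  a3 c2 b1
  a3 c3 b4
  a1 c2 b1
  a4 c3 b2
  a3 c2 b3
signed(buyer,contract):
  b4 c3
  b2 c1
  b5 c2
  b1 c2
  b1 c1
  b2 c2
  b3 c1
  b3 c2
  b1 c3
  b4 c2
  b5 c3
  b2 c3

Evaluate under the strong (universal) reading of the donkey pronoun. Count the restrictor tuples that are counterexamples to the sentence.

0

"him" takes "a buyer" as antecedent and "it" takes "a contract"; both are donkey pronouns co-varying with the restrictor.
Strong reading: for every (a,c,b) with drafted(a,c,b), signed(b,c).
Restrictor triples: (a1,c2,b1)→signed(b1,c2) ✓  (a1,c2,b5)→signed(b5,c2) ✓  (a3,c2,b1)→signed(b1,c2) ✓  (a3,c2,b3)→signed(b3,c2) ✓  (a3,c3,b4)→signed(b4,c3) ✓  (a4,c2,b1)→signed(b1,c2) ✓  (a4,c2,b3)→signed(b3,c2) ✓  (a4,c2,b4)→signed(b4,c2) ✓  (a4,c3,b2)→signed(b2,c3) ✓  (a4,c3,b5)→signed(b5,c3) ✓
Counterexamples (restrictor triples failing the scope): 0.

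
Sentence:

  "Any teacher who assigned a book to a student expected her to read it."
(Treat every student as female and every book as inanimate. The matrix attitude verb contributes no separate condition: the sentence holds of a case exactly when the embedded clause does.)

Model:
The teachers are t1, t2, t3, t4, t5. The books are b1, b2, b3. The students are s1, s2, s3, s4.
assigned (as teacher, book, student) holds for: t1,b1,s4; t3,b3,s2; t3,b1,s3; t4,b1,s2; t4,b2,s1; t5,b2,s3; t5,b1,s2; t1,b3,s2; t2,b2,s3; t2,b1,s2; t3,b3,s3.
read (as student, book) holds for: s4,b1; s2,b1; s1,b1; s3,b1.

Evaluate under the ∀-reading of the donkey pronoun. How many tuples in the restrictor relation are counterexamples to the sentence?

6

"her" takes "a student" as antecedent and "it" takes "a book"; both are donkey pronouns co-varying with the restrictor.
Strong reading: for every (t,b,s) with assigned(t,b,s), read(s,b).
Restrictor triples: (t1,b1,s4)→read(s4,b1) ✓  (t1,b3,s2)→read(s2,b3) ✗  (t2,b1,s2)→read(s2,b1) ✓  (t2,b2,s3)→read(s3,b2) ✗  (t3,b1,s3)→read(s3,b1) ✓  (t3,b3,s2)→read(s2,b3) ✗  (t3,b3,s3)→read(s3,b3) ✗  (t4,b1,s2)→read(s2,b1) ✓  (t4,b2,s1)→read(s1,b2) ✗  (t5,b1,s2)→read(s2,b1) ✓  (t5,b2,s3)→read(s3,b2) ✗
Counterexamples (restrictor triples failing the scope): 6.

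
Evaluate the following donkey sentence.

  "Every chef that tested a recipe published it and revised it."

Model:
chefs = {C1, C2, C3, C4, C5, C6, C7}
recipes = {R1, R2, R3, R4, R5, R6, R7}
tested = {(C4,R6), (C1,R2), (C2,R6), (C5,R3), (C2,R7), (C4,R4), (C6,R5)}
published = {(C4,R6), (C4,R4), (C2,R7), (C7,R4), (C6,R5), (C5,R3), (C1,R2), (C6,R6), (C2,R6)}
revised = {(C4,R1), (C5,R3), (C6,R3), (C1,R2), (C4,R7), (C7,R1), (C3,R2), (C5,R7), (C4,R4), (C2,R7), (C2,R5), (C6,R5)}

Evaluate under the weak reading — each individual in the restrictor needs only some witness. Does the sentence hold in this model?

True

"it" takes "a recipe" as antecedent — a donkey pronoun bound across the clause boundary.
Weak reading: every chef c with some tested-recipe has at least one tested-recipe r such that published(c,r) ∧ revised(c,r).
Per chef: C1:✓  C2:✓  C4:✓  C5:✓  C6:✓
Every chef in the restrictor has a witness.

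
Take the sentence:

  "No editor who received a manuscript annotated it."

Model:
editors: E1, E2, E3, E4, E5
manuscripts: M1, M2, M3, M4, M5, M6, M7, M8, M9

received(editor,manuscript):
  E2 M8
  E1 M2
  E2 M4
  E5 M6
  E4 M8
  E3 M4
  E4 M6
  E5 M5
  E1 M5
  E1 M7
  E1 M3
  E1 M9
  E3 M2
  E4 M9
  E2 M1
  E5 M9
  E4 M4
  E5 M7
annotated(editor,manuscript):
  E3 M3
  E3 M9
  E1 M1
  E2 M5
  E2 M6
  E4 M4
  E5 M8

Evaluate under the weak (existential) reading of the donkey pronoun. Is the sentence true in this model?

False

"it" takes "a manuscript" as antecedent — a donkey pronoun bound across the clause boundary.
Truth condition: for no (e,m) with received(e,m) does annotated(e,m) hold.
Restrictor pairs — does the scope hold? (E1,M2):fails  (E1,M3):fails  (E1,M5):fails  (E1,M7):fails  (E1,M9):fails  (E2,M1):fails  (E2,M4):fails  (E2,M8):fails  (E3,M2):fails  (E3,M4):fails  (E4,M4):holds  (E4,M6):fails  (E4,M8):fails  (E4,M9):fails  (E5,M5):fails  (E5,M6):fails  (E5,M7):fails  (E5,M9):fails
Scope holds for 1 pair(s), so the sentence is false.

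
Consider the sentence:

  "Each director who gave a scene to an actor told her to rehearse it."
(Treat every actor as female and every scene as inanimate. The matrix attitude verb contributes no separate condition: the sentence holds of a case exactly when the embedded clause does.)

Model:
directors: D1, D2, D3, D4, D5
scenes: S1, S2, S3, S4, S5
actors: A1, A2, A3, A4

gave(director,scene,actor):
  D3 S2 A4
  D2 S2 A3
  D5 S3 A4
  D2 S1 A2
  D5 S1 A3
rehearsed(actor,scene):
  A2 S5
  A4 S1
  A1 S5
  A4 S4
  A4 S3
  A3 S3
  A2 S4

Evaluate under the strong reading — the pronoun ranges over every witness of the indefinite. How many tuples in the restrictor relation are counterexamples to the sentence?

"her" takes "an actor" as antecedent and "it" takes "a scene"; both are donkey pronouns co-varying with the restrictor.
Strong reading: for every (d,s,a) with gave(d,s,a), rehearsed(a,s).
Restrictor triples: (D2,S1,A2)→rehearsed(A2,S1) ✗  (D2,S2,A3)→rehearsed(A3,S2) ✗  (D3,S2,A4)→rehearsed(A4,S2) ✗  (D5,S1,A3)→rehearsed(A3,S1) ✗  (D5,S3,A4)→rehearsed(A4,S3) ✓
Counterexamples (restrictor triples failing the scope): 4.

4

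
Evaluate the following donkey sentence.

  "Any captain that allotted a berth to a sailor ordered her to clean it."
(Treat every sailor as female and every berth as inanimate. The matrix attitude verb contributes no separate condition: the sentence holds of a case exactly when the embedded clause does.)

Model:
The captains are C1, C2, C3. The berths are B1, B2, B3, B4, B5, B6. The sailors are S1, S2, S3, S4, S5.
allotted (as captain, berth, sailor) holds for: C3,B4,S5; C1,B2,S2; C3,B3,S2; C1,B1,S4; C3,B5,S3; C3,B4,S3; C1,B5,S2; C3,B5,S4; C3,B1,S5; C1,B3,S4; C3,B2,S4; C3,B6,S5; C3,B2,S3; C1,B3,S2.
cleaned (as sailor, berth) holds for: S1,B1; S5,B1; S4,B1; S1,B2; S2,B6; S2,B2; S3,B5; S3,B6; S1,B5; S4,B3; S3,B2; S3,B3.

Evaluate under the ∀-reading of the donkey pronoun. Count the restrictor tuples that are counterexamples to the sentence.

"her" takes "a sailor" as antecedent and "it" takes "a berth"; both are donkey pronouns co-varying with the restrictor.
Strong reading: for every (c,b,s) with allotted(c,b,s), cleaned(s,b).
Restrictor triples: (C1,B1,S4)→cleaned(S4,B1) ✓  (C1,B2,S2)→cleaned(S2,B2) ✓  (C1,B3,S2)→cleaned(S2,B3) ✗  (C1,B3,S4)→cleaned(S4,B3) ✓  (C1,B5,S2)→cleaned(S2,B5) ✗  (C3,B1,S5)→cleaned(S5,B1) ✓  (C3,B2,S3)→cleaned(S3,B2) ✓  (C3,B2,S4)→cleaned(S4,B2) ✗  (C3,B3,S2)→cleaned(S2,B3) ✗  (C3,B4,S3)→cleaned(S3,B4) ✗  (C3,B4,S5)→cleaned(S5,B4) ✗  (C3,B5,S3)→cleaned(S3,B5) ✓  (C3,B5,S4)→cleaned(S4,B5) ✗  (C3,B6,S5)→cleaned(S5,B6) ✗
Counterexamples (restrictor triples failing the scope): 8.

8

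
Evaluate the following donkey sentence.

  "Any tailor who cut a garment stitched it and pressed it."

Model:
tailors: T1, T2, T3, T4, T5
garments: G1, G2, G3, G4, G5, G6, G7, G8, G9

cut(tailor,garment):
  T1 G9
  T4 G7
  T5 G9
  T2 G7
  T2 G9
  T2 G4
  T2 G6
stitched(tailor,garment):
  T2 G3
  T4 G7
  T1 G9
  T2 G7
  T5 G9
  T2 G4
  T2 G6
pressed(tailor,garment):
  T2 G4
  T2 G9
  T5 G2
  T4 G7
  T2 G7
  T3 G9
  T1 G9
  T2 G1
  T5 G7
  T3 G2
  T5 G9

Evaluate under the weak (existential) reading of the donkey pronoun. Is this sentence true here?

"it" takes "a garment" as antecedent — a donkey pronoun bound across the clause boundary.
Weak reading: every tailor t with some cut-garment has at least one cut-garment g such that stitched(t,g) ∧ pressed(t,g).
Per tailor: T1:✓  T2:✓  T4:✓  T5:✓
Every tailor in the restrictor has a witness.

True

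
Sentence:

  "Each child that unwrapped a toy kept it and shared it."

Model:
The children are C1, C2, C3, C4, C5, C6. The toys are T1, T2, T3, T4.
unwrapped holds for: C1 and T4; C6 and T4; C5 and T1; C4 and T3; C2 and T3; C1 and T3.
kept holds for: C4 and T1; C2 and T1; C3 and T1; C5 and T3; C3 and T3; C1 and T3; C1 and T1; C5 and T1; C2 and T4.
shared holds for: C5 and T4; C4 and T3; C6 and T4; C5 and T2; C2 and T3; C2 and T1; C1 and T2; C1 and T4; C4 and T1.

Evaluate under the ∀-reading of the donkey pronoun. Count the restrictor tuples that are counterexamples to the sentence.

"it" takes "a toy" as antecedent — a donkey pronoun bound across the clause boundary.
Strong reading: for every (c,t) with unwrapped(c,t), kept(c,t) ∧ shared(c,t).
Restrictor pairs: (C1,T3) ✗  (C1,T4) ✗  (C2,T3) ✗  (C4,T3) ✗  (C5,T1) ✗  (C6,T4) ✗
Counterexamples (restrictor pairs failing the scope): 6.

6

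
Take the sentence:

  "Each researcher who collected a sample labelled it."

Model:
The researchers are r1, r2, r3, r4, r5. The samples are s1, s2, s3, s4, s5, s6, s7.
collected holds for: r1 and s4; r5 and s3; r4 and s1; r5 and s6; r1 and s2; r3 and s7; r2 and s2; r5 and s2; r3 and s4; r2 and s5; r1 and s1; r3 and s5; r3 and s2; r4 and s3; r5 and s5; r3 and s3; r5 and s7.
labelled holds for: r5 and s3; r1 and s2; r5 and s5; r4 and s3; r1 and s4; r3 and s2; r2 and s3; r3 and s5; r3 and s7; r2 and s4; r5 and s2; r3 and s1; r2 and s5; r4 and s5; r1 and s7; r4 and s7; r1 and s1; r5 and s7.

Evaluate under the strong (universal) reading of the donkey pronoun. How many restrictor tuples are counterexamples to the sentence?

"it" takes "a sample" as antecedent — a donkey pronoun bound across the clause boundary.
Strong reading: for every (r,s) with collected(r,s), labelled(r,s).
Restrictor pairs: (r1,s1) ✓  (r1,s2) ✓  (r1,s4) ✓  (r2,s2) ✗  (r2,s5) ✓  (r3,s2) ✓  (r3,s3) ✗  (r3,s4) ✗  (r3,s5) ✓  (r3,s7) ✓  (r4,s1) ✗  (r4,s3) ✓  (r5,s2) ✓  (r5,s3) ✓  (r5,s5) ✓  (r5,s6) ✗  (r5,s7) ✓
Counterexamples (restrictor pairs failing the scope): 5.

5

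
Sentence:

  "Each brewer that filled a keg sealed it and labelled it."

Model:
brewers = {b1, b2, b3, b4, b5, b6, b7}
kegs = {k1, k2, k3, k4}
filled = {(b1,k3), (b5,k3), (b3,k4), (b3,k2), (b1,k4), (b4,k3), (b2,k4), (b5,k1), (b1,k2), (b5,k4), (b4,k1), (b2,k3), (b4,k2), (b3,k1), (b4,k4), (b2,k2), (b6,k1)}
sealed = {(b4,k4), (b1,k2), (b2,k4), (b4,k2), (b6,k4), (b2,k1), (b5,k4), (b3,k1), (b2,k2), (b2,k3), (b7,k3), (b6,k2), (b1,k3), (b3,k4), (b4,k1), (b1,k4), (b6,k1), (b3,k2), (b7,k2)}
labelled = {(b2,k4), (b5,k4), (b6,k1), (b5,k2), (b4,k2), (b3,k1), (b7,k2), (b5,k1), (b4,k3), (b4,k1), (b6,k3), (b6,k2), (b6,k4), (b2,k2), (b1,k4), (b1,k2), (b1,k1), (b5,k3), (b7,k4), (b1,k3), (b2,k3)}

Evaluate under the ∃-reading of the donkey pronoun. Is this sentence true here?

"it" takes "a keg" as antecedent — a donkey pronoun bound across the clause boundary.
Weak reading: every brewer b with some filled-keg has at least one filled-keg k such that sealed(b,k) ∧ labelled(b,k).
Per brewer: b1:✓  b2:✓  b3:✓  b4:✓  b5:✓  b6:✓
Every brewer in the restrictor has a witness.

True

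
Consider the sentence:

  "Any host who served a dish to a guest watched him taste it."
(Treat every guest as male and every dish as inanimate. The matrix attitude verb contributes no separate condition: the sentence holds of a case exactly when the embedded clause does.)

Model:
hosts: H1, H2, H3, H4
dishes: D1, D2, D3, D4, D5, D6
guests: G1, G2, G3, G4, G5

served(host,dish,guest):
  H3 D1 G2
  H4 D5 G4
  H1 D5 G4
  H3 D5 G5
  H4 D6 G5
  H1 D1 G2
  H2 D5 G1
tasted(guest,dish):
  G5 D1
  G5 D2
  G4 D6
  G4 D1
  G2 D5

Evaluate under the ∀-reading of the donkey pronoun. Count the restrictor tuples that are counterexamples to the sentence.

7

"him" takes "a guest" as antecedent and "it" takes "a dish"; both are donkey pronouns co-varying with the restrictor.
Strong reading: for every (h,d,g) with served(h,d,g), tasted(g,d).
Restrictor triples: (H1,D1,G2)→tasted(G2,D1) ✗  (H1,D5,G4)→tasted(G4,D5) ✗  (H2,D5,G1)→tasted(G1,D5) ✗  (H3,D1,G2)→tasted(G2,D1) ✗  (H3,D5,G5)→tasted(G5,D5) ✗  (H4,D5,G4)→tasted(G4,D5) ✗  (H4,D6,G5)→tasted(G5,D6) ✗
Counterexamples (restrictor triples failing the scope): 7.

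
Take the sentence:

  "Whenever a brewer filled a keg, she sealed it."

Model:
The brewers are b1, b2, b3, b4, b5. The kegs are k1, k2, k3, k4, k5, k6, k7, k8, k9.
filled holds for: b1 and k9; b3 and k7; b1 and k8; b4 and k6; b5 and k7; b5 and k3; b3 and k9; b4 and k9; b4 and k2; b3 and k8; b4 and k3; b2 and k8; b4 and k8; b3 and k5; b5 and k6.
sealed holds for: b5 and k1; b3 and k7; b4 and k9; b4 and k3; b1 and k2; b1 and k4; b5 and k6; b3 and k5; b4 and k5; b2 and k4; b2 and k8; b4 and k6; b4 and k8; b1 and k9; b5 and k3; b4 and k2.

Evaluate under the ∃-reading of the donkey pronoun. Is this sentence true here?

True

"it" takes "a keg" as antecedent — a donkey pronoun bound across the clause boundary.
Weak reading: every brewer b with some filled-keg has at least one filled-keg k such that sealed(b,k).
Per brewer: b1:✓  b2:✓  b3:✓  b4:✓  b5:✓
Every brewer in the restrictor has a witness.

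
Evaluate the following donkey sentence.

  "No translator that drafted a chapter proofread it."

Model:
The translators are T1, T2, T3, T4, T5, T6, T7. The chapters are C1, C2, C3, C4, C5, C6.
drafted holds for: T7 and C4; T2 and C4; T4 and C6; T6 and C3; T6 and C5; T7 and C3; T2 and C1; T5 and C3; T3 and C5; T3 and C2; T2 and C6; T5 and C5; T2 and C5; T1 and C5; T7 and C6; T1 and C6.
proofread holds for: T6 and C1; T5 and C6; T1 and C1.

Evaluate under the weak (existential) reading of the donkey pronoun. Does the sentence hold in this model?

"it" takes "a chapter" as antecedent — a donkey pronoun bound across the clause boundary.
Truth condition: for no (t,c) with drafted(t,c) does proofread(t,c) hold.
Restrictor pairs — does the scope hold? (T1,C5):fails  (T1,C6):fails  (T2,C1):fails  (T2,C4):fails  (T2,C5):fails  (T2,C6):fails  (T3,C2):fails  (T3,C5):fails  (T4,C6):fails  (T5,C3):fails  (T5,C5):fails  (T6,C3):fails  (T6,C5):fails  (T7,C3):fails  (T7,C4):fails  (T7,C6):fails
Scope holds for no restrictor pair, so the sentence is true.

True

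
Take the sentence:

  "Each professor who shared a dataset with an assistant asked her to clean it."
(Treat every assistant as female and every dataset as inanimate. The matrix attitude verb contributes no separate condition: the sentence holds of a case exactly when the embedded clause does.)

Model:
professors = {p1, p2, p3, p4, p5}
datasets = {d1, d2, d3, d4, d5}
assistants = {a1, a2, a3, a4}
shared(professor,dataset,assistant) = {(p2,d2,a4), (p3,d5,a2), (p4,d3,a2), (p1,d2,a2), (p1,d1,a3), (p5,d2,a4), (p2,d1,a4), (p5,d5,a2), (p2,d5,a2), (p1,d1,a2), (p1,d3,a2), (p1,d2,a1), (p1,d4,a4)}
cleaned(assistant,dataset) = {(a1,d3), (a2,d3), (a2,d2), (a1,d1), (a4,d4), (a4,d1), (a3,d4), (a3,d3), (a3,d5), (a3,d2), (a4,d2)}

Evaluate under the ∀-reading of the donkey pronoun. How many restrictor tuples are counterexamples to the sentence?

6

"her" takes "an assistant" as antecedent and "it" takes "a dataset"; both are donkey pronouns co-varying with the restrictor.
Strong reading: for every (p,d,a) with shared(p,d,a), cleaned(a,d).
Restrictor triples: (p1,d1,a2)→cleaned(a2,d1) ✗  (p1,d1,a3)→cleaned(a3,d1) ✗  (p1,d2,a1)→cleaned(a1,d2) ✗  (p1,d2,a2)→cleaned(a2,d2) ✓  (p1,d3,a2)→cleaned(a2,d3) ✓  (p1,d4,a4)→cleaned(a4,d4) ✓  (p2,d1,a4)→cleaned(a4,d1) ✓  (p2,d2,a4)→cleaned(a4,d2) ✓  (p2,d5,a2)→cleaned(a2,d5) ✗  (p3,d5,a2)→cleaned(a2,d5) ✗  (p4,d3,a2)→cleaned(a2,d3) ✓  (p5,d2,a4)→cleaned(a4,d2) ✓  (p5,d5,a2)→cleaned(a2,d5) ✗
Counterexamples (restrictor triples failing the scope): 6.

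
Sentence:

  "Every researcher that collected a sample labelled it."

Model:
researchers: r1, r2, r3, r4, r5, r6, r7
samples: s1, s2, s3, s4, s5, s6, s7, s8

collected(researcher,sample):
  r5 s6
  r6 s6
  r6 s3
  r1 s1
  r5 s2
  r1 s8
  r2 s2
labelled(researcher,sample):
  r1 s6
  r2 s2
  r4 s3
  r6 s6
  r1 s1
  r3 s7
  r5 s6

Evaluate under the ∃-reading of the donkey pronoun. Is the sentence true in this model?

"it" takes "a sample" as antecedent — a donkey pronoun bound across the clause boundary.
Weak reading: every researcher r with some collected-sample has at least one collected-sample s such that labelled(r,s).
Per researcher: r1:✓  r2:✓  r5:✓  r6:✓
Every researcher in the restrictor has a witness.

True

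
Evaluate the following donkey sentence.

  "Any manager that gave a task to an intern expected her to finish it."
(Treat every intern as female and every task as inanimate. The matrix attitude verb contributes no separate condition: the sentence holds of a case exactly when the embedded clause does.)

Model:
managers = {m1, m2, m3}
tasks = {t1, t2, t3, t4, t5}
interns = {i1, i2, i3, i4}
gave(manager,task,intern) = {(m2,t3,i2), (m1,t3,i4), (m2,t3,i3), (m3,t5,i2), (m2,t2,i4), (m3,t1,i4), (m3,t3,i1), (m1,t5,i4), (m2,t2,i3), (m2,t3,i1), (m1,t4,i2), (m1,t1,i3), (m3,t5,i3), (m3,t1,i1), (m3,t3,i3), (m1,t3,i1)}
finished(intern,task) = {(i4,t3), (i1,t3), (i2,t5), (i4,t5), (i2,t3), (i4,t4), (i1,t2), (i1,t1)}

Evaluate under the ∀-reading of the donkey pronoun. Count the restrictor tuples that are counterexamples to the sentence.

8

"her" takes "an intern" as antecedent and "it" takes "a task"; both are donkey pronouns co-varying with the restrictor.
Strong reading: for every (m,t,i) with gave(m,t,i), finished(i,t).
Restrictor triples: (m1,t1,i3)→finished(i3,t1) ✗  (m1,t3,i1)→finished(i1,t3) ✓  (m1,t3,i4)→finished(i4,t3) ✓  (m1,t4,i2)→finished(i2,t4) ✗  (m1,t5,i4)→finished(i4,t5) ✓  (m2,t2,i3)→finished(i3,t2) ✗  (m2,t2,i4)→finished(i4,t2) ✗  (m2,t3,i1)→finished(i1,t3) ✓  (m2,t3,i2)→finished(i2,t3) ✓  (m2,t3,i3)→finished(i3,t3) ✗  (m3,t1,i1)→finished(i1,t1) ✓  (m3,t1,i4)→finished(i4,t1) ✗  (m3,t3,i1)→finished(i1,t3) ✓  (m3,t3,i3)→finished(i3,t3) ✗  (m3,t5,i2)→finished(i2,t5) ✓  (m3,t5,i3)→finished(i3,t5) ✗
Counterexamples (restrictor triples failing the scope): 8.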